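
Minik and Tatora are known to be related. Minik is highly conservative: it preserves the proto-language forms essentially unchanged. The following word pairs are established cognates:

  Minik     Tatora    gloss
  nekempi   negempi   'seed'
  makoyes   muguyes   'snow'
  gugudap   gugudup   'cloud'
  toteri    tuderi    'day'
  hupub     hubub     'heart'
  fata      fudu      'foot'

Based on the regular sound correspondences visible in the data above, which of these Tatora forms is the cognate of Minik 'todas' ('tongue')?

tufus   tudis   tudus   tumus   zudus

tudus

makoyes ~ muguyes, toteri ~ tuderi — Minik o corresponds to Tatora u after a consonant, before a consonant other than r, m, n, p, b, f, v.
makoyes ~ muguyes, fata ~ fudu — Minik a corresponds to Tatora u after a consonant, before a consonant other than r, m, n, p, b, f, v.
Applying these to Minik 'todas':
  todas → tudas   (o→u after a consonant, before a consonant other than r, m, n, p, b, f, v)
  tudas → tudus   (a→u after a consonant, before a consonant other than r, m, n, p, b, f, v)
So the Tatora cognate is 'tudus'.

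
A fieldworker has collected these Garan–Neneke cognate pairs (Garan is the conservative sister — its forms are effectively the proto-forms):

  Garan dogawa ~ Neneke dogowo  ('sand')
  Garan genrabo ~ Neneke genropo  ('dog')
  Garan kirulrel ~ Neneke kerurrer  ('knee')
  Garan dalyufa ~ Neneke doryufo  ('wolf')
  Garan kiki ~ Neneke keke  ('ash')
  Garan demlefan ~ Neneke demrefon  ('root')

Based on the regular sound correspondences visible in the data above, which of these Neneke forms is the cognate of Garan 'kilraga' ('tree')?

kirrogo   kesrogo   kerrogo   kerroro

kerrogo

kiki ~ keke — Garan i corresponds to Neneke e after a consonant, before a consonant other than r, m, n, p, b, f, v.
kirulrel ~ kerurrer — Garan l corresponds to Neneke r after a vowel, before r.
dogawa ~ dogowo, dalyufa ~ doryufo — Garan a corresponds to Neneke o after a consonant, before a consonant other than r, m, n, p, b, f, v.
dogawa ~ dogowo, dalyufa ~ doryufo — Garan a corresponds to Neneke o word-finally.
Applying these to Garan 'kilraga':
  kilraga → kelraga   (i→e after a consonant, before a consonant other than r, m, n, p, b, f, v)
  kelraga → kerraga   (l→r after a vowel, before r)
  kerraga → kerroga   (a→o after a consonant, before a consonant other than r, m, n, p, b, f, v)
  kerroga → kerrogo   (a→o word-finally)
So the Neneke cognate is 'kerrogo'.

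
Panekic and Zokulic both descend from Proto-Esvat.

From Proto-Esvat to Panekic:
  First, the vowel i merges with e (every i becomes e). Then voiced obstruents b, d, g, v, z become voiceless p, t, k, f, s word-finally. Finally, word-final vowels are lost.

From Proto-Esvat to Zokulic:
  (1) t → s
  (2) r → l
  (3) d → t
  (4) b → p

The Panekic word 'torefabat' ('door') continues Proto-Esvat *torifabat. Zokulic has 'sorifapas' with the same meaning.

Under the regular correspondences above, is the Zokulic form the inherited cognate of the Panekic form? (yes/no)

Derive the expected Zokulic reflex of *torifabat:
Zokulic: *torifabat
  torifabat → sorifabas   [unconditioned shift]
  sorifabas → solifabas   [unconditioned shift]
  solifabas (rule 3 does not apply)
  solifabas → solifapas   [unconditioned shift]
  giving Zokulic solifapas.
The regular Zokulic reflex would be 'solifapas', but the attested form is 'sorifapas'. The correspondence is irregular, so they are not cognates (the Zokulic form has a different source).

no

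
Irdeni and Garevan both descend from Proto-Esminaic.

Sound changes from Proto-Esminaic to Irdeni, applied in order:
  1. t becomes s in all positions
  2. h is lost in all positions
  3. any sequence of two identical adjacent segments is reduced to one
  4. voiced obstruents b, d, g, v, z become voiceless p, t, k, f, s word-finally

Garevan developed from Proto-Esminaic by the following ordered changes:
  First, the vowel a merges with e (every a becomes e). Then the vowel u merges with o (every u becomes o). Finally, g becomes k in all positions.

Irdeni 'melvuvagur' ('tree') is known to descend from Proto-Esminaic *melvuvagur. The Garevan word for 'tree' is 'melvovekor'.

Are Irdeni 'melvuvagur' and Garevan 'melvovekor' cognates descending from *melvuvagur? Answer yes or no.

yes

Derive the expected Garevan reflex of *melvuvagur:
Garevan: *melvuvagur
  melvuvagur → melvuvegur   [vowel merger]
  melvuvegur → melvovegor   [vowel merger]
  melvovegor → melvovekor   [unconditioned shift]
  giving Garevan melvovekor.
Garevan 'melvovekor' matches the regular reflex exactly, so the pair is cognate.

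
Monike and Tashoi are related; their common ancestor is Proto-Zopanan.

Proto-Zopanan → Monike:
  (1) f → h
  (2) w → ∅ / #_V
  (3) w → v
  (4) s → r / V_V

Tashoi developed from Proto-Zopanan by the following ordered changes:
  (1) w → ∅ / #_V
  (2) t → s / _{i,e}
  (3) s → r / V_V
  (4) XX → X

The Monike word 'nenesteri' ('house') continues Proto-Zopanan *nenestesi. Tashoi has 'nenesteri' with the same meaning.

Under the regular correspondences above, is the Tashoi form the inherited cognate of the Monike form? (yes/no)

no

Derive the expected Tashoi reflex of *nenestesi:
Tashoi: start from *nenestesi.
  rule 1: no change — nenestesi
  rule 2 (palatalisation): nenestesi → nenessesi
  rule 3 (rhotacism): nenessesi → nenesseri
  rule 4 (degemination): nenesseri → neneseri
  ⇒ Tashoi neneseri
The regular Tashoi reflex would be 'neneseri', but the attested form is 'nenesteri'. The correspondence is irregular, so they are not cognates (the Tashoi form has a different source).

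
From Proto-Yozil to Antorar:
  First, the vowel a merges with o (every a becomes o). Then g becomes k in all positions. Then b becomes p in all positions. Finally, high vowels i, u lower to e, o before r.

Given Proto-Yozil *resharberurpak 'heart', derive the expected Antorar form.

reshorperorpok

Antorar: *resharberurpak > reshorberurpok > reshorperurpok > reshorperorpok  (by vowel merger, unconditioned shift, pre-rhotic lowering)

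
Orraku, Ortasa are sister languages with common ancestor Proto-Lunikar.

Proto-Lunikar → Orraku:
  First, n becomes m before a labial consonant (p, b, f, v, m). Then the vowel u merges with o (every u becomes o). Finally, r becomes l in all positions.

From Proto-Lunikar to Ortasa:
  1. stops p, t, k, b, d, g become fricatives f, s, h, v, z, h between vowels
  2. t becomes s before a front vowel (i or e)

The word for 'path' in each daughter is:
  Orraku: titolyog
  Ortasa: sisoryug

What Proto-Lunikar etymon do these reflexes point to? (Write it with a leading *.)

*titoryug

Position 3: Orraku has t, Ortasa has s. Orraku preserves t here (none of its changes turn any other segment into t), so the proto-segment is *t.
Position 7: Orraku has o, Ortasa has u. Ortasa preserves u here (none of its changes turn any other segment into u), so the proto-segment is *u.
Position 5: Orraku has l, Ortasa has r. Ortasa preserves r here (none of its changes turn any other segment into r), so the proto-segment is *r.
Verify the candidate proto-form against each daughter:
Orraku: *titoryug > titoryog > titolyog  (by vowel merger, unconditioned shift)
Ortasa: *titoryug > tisoryug > sisoryug  (by intervocalic lenition, palatalisation)
No other proto-form is consistent with every reflex, so the reconstruction is *titoryug.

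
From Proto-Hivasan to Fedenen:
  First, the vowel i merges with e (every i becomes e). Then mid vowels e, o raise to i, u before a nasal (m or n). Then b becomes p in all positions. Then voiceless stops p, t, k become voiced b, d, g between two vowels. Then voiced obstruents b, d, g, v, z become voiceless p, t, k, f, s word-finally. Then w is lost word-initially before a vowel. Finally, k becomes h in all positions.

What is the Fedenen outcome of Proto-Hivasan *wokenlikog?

oginlegoh

Fedenen: *wokenlikog
  wokenlikog → wokenlekog   [vowel merger]
  wokenlekog → wokinlekog   [pre-nasal raising]
  wokinlekog (rule 3 does not apply)
  wokinlekog → woginlegog   [intervocalic voicing]
  woginlegog → woginlegok   [final devoicing]
  woginlegok → oginlegok   [glide loss]
  oginlegok → oginlegoh   [unconditioned shift]
  giving Fedenen oginlegoh.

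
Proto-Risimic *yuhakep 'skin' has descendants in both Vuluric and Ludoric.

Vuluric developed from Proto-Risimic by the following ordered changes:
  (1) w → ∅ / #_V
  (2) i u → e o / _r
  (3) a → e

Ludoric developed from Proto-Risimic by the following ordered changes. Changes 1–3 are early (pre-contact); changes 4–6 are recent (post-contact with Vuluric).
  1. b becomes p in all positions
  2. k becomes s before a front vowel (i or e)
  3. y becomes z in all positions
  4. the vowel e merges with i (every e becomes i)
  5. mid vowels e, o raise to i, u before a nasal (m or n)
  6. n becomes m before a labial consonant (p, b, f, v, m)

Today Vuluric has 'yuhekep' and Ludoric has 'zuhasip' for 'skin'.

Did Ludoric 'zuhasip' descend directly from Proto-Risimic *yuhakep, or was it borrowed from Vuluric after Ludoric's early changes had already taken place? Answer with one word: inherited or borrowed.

inherited

If inherited, *yuhakep would pass through all of Ludoric's changes:
Ludoric: *yuhakep > yuhasep > zuhasep > zuhasip  (by palatalisation, unconditioned shift, vowel merger)
If borrowed from Vuluric 'yuhekep' after the early changes, it would undergo only the recent ones:
  rule 4 (vowel merger): yuhekep → yuhikip
  rule 5 (pre-nasal raising): no change (yuhikip)
  rule 6 (nasal place assimilation): no change (yuhikip)
  ⇒ as a loan: yuhikip
Ludoric 'zuhasip' matches the inherited outcome exactly, so it is an inherited cognate, not a loan.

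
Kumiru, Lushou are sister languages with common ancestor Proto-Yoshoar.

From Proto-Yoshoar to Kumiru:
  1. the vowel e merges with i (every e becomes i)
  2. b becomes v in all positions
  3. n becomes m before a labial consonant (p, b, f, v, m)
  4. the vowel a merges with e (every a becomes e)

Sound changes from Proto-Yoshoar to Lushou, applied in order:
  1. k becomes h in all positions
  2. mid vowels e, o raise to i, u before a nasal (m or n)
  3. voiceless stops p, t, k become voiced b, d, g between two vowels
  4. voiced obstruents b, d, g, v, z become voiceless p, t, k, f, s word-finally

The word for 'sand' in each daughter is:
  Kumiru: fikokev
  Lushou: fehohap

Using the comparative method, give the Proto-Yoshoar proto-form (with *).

*fekokab

Position 6: Kumiru has e, Lushou has a. Lushou preserves a here (none of its changes turn any other segment into a), so the proto-segment is *a.
Position 7: Kumiru has v, Lushou has p. Taking the neighbouring segments as reconstructed: Kumiru v could go back to *b or *v; Lushou p could go back to *p or *b — the one source consistent with every daughter is *b.
This points to *fekokab. Verify forward in each daughter:
Kumiru: start from *fekokab.
  rule 1 (vowel merger): fekokab → fikokab
  rule 2 (unconditioned shift): fikokab → fikokav
  rule 3: no change — fikokav
  rule 4 (vowel merger): fikokav → fikokev
  ⇒ Kumiru fikokev
Lushou: *fekokab
  fekokab → fehohab   [unconditioned shift]
  fehohab (rule 2 does not apply)
  fehohab (rule 3 does not apply)
  fehohab → fehohap   [final devoicing]
  giving Lushou fehohap.
No other proto-form is consistent with every reflex, so the reconstruction is *fekokab.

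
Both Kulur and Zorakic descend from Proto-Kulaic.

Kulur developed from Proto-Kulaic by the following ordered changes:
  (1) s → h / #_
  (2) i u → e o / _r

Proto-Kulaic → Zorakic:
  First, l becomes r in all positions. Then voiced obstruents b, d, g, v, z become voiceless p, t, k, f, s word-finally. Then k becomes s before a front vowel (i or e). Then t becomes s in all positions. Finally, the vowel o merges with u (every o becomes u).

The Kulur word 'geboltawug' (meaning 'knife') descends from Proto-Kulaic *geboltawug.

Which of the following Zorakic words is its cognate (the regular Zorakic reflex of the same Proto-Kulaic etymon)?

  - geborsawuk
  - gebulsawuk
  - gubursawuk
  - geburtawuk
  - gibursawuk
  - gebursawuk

gebursawuk

Zorakic: start from *geboltawug.
  rule 1 (unconditioned shift): geboltawug → gebortawug
  rule 2 (final devoicing): gebortawug → gebortawuk
  rule 3: no change — gebortawuk
  rule 4 (unconditioned shift): gebortawuk → geborsawuk
  rule 5 (vowel merger): geborsawuk → gebursawuk
  ⇒ Zorakic gebursawuk
The other candidates each miss or misapply at least one Zorakic change.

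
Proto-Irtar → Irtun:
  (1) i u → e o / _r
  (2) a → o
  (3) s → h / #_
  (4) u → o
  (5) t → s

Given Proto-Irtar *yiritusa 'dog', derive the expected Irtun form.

Irtun: start from *yiritusa.
  rule 1 (pre-rhotic lowering): yiritusa → yeritusa
  rule 2 (vowel merger): yeritusa → yerituso
  rule 3: no change — yerituso
  rule 4 (vowel merger): yerituso → yeritoso
  rule 5 (unconditioned shift): yeritoso → yerisoso
  ⇒ Irtun yerisoso

yerisoso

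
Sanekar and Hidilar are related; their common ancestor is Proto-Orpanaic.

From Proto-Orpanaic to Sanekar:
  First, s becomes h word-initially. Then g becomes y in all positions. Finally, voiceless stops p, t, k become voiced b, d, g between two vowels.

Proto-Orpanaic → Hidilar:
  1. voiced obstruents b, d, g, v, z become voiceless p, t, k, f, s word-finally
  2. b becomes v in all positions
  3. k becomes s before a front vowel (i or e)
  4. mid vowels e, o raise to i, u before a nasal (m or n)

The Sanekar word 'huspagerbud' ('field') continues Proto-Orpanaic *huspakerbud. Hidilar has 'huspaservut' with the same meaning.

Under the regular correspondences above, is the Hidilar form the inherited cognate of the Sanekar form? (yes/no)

Derive the expected Hidilar reflex of *huspakerbud:
Hidilar: start from *huspakerbud.
  rule 1 (final devoicing): huspakerbud → huspakerbut
  rule 2 (unconditioned shift): huspakerbut → huspakervut
  rule 3 (palatalisation): huspakervut → huspaservut
  rule 4: no change — huspaservut
  ⇒ Hidilar huspaservut
Hidilar 'huspaservut' matches the regular reflex exactly, so the pair is cognate.

yes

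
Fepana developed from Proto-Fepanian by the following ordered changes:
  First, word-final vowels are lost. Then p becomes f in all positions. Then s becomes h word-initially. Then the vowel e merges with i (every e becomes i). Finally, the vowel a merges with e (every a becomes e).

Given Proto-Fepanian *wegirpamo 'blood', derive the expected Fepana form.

Fepana: start from *wegirpamo.
  rule 1 (apocope): wegirpamo → wegirpam
  rule 2 (unconditioned shift): wegirpam → wegirfam
  rule 3: no change — wegirfam
  rule 4 (vowel merger): wegirfam → wigirfam
  rule 5 (vowel merger): wigirfam → wigirfem
  ⇒ Fepana wigirfem

wigirfem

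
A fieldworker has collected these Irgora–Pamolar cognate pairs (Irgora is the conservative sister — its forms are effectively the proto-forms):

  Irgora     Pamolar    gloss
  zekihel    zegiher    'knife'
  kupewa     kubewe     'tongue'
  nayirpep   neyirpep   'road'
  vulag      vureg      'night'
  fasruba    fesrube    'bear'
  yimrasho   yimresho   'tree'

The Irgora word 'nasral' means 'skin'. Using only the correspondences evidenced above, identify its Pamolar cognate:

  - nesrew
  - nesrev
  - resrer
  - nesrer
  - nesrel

nayirpep ~ neyirpep, vulag ~ vureg — Irgora a corresponds to Pamolar e after a consonant, before a consonant other than r, m, n, p, b, f, v.
zekihel ~ zegiher — Irgora l corresponds to Pamolar r word-finally.
Applying these to Irgora 'nasral':
  nasral → nesral   (a→e after a consonant, before a consonant other than r, m, n, p, b, f, v)
  nesral → nesrel   (a→e after a consonant, before a consonant other than r, m, n, p, b, f, v)
  nesrel → nesrer   (l→r word-finally)
So the Pamolar cognate is 'nesrer'.

nesrer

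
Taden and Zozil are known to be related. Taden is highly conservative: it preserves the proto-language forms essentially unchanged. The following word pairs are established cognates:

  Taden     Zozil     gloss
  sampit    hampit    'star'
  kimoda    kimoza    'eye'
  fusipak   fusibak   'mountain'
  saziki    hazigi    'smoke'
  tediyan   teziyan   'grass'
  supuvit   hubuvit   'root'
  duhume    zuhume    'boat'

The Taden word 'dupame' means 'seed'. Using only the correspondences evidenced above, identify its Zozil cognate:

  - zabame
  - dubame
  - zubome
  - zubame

zubame

duhume ~ zuhume — Taden d corresponds to Zozil z word-initially before a back vowel.
fusipak ~ fusibak — Taden p corresponds to Zozil b between vowels (before a back vowel).
Applying these to Taden 'dupame':
  dupame → zupame   (d→z word-initially before a back vowel)
  zupame → zubame   (p→b between vowels (before a back vowel))
So the Zozil cognate is 'zubame'.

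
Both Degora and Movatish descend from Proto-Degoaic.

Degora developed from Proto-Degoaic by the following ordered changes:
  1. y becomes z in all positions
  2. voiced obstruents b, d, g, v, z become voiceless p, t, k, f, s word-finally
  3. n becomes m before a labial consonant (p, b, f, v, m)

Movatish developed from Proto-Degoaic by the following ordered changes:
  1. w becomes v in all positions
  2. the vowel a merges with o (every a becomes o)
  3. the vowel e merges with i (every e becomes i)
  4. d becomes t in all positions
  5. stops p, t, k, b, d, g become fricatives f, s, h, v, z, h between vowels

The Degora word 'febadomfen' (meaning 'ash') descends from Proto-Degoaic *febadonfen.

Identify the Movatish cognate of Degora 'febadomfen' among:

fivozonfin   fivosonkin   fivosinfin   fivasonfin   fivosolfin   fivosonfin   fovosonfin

fivosonfin

Movatish: *febadonfen
  febadonfen (rule 1 does not apply)
  febadonfen → febodonfen   [vowel merger]
  febodonfen → fibodonfin   [vowel merger]
  fibodonfin → fibotonfin   [unconditioned shift]
  fibotonfin → fivosonfin   [intervocalic lenition]
  giving Movatish fivosonfin.
The other candidates each miss or misapply at least one Movatish change.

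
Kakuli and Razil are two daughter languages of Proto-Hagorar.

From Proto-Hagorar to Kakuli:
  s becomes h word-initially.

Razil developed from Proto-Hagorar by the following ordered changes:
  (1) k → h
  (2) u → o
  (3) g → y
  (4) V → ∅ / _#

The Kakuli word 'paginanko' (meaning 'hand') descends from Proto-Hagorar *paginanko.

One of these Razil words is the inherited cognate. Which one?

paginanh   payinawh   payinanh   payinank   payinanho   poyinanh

Razil: start from *paginanko.
  rule 1 (unconditioned shift): paginanko → paginanho
  rule 2: no change — paginanho
  rule 3 (unconditioned shift): paginanho → payinanho
  rule 4 (apocope): payinanho → payinanh
  ⇒ Razil payinanh

payinanh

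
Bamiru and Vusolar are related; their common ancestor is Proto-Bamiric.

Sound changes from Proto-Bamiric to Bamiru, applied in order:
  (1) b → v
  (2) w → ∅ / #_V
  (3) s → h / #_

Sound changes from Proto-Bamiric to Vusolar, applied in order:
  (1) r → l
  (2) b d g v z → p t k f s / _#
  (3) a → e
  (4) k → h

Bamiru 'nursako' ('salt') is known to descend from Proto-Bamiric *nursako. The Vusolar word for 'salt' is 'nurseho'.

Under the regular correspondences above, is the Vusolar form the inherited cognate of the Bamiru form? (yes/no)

Derive the expected Vusolar reflex of *nursako:
Vusolar: *nursako
  nursako → nulsako   [unconditioned shift]
  nulsako (rule 2 does not apply)
  nulsako → nulseko   [vowel merger]
  nulseko → nulseho   [unconditioned shift]
  giving Vusolar nulseho.
The regular Vusolar reflex would be 'nulseho', but the attested form is 'nurseho'. The correspondence is irregular, so they are not cognates (the Vusolar form has a different source).

no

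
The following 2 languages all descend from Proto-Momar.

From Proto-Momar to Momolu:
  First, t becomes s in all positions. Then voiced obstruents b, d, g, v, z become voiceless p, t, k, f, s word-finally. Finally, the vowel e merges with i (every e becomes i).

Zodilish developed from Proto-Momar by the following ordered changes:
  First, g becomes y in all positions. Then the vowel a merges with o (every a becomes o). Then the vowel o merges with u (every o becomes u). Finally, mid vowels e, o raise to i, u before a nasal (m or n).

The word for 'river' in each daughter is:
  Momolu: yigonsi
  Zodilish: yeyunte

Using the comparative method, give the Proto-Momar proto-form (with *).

Position 2: Momolu has i, Zodilish has e. Zodilish preserves e here (none of its changes turn any other segment into e), so the proto-segment is *e.
Position 6: Momolu has s, Zodilish has t. Zodilish preserves t here (none of its changes turn any other segment into t), so the proto-segment is *t.
This points to *yegonte. Verify forward in each daughter:
Momolu: start from *yegonte.
  rule 1 (unconditioned shift): yegonte → yegonse
  rule 2: no change — yegonse
  rule 3 (vowel merger): yegonse → yigonsi
  ⇒ Momolu yigonsi
Zodilish: start from *yegonte.
  rule 1 (unconditioned shift): yegonte → yeyonte
  rule 2: no change — yeyonte
  rule 3 (vowel merger): yeyonte → yeyunte
  rule 4: no change — yeyunte
  ⇒ Zodilish yeyunte
No other proto-form is consistent with every reflex, so the reconstruction is *yegonte.

*yegonte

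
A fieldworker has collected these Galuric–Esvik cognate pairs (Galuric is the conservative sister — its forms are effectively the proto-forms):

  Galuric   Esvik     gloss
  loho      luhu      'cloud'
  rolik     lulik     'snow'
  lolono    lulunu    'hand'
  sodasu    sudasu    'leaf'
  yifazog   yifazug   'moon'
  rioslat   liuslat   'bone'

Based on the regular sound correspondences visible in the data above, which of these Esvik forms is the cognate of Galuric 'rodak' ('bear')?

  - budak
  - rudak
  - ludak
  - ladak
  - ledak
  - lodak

ludak

rolik ~ lulik — Galuric r corresponds to Esvik l word-initially before a back vowel.
loho ~ luhu, rolik ~ lulik — Galuric o corresponds to Esvik u after a consonant, before a consonant other than r, m, n, p, b, f, v.
Applying these to Galuric 'rodak':
  rodak → lodak   (r→l word-initially before a back vowel)
  lodak → ludak   (o→u after a consonant, before a consonant other than r, m, n, p, b, f, v)
So the Esvik cognate is 'ludak'.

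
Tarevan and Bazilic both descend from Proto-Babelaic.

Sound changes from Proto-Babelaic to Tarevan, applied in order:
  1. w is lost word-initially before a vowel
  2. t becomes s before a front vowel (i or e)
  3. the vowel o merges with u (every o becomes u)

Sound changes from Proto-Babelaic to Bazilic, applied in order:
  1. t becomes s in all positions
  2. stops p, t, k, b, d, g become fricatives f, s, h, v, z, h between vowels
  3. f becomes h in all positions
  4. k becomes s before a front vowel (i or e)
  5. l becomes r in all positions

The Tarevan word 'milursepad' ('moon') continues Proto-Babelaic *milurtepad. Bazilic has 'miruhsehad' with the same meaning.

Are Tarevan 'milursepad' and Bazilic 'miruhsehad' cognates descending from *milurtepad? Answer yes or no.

no

Derive the expected Bazilic reflex of *milurtepad:
Bazilic: *milurtepad
  milurtepad → milursepad   [unconditioned shift]
  milursepad → milursefad   [intervocalic lenition]
  milursefad → milursehad   [unconditioned shift]
  milursehad (rule 4 does not apply)
  milursehad → mirursehad   [unconditioned shift]
  giving Bazilic mirursehad.
The regular Bazilic reflex would be 'mirursehad', but the attested form is 'miruhsehad'. The correspondence is irregular, so they are not cognates (the Bazilic form has a different source).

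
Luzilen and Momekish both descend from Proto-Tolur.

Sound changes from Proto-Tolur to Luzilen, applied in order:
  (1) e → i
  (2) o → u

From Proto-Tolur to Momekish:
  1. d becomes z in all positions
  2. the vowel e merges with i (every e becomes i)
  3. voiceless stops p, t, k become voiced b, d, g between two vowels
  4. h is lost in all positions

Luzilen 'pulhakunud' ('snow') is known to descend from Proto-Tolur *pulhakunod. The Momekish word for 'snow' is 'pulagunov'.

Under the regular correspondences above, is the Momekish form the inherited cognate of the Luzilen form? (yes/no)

no

Derive the expected Momekish reflex of *pulhakunod:
Momekish: start from *pulhakunod.
  rule 1 (unconditioned shift): pulhakunod → pulhakunoz
  rule 2: no change — pulhakunoz
  rule 3 (intervocalic voicing): pulhakunoz → pulhagunoz
  rule 4 (h-loss): pulhagunoz → pulagunoz
  ⇒ Momekish pulagunoz
The regular Momekish reflex would be 'pulagunoz', but the attested form is 'pulagunov'. The correspondence is irregular, so they are not cognates (the Momekish form has a different source).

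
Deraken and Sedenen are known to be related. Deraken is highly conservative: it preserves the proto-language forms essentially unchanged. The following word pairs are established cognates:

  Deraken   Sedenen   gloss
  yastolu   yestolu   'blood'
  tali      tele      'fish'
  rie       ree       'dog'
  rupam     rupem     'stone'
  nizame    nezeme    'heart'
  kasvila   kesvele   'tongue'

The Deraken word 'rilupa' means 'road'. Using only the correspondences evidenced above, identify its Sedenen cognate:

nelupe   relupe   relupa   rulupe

relupe

nizame ~ nezeme, kasvila ~ kesvele — Deraken i corresponds to Sedenen e after a consonant, before a consonant other than r, m, n, p, b, f, v.
kasvila ~ kesvele — Deraken a corresponds to Sedenen e word-finally.
Applying these to Deraken 'rilupa':
  rilupa → relupa   (i→e after a consonant, before a consonant other than r, m, n, p, b, f, v)
  relupa → relupe   (a→e word-finally)
So the Sedenen cognate is 'relupe'.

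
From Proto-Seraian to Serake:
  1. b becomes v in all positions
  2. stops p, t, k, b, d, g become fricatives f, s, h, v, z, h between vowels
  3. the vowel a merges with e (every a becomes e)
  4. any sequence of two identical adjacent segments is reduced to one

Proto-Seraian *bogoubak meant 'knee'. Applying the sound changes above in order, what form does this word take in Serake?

Serake: start from *bogoubak.
  rule 1 (unconditioned shift): bogoubak → vogouvak
  rule 2 (intervocalic lenition): vogouvak → vohouvak
  rule 3 (vowel merger): vohouvak → vohouvek
  rule 4: no change — vohouvek
  ⇒ Serake vohouvek

vohouvek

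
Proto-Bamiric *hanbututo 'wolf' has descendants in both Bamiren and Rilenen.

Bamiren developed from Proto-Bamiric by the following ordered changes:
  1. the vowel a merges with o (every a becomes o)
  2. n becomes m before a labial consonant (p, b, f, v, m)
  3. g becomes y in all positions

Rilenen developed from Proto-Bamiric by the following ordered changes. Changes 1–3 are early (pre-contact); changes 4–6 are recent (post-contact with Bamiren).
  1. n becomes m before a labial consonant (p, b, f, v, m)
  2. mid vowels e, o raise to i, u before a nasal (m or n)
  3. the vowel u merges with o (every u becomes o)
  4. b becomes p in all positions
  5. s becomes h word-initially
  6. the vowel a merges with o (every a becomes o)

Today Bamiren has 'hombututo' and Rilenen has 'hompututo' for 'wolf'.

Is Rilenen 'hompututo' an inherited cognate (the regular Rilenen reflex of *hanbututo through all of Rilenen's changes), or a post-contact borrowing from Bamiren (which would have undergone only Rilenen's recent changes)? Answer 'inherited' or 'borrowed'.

borrowed

If inherited, *hanbututo would pass through all of Rilenen's changes:
Rilenen: *hanbututo > hambututo > hambototo > hampototo > hompototo  (by nasal place assimilation, vowel merger, unconditioned shift, vowel merger)
If borrowed from Bamiren 'hombututo' after the early changes, it would undergo only the recent ones:
  rule 4 (unconditioned shift): hombututo → hompututo
  rule 5 (debuccalisation): no change (hompututo)
  rule 6 (vowel merger): no change (hompututo)
  ⇒ as a loan: hompututo
Rilenen 'hompututo' matches the loan outcome 'hompututo', not the inherited 'hompototo' — it skipped the early Rilenen changes, so it was borrowed from Bamiren.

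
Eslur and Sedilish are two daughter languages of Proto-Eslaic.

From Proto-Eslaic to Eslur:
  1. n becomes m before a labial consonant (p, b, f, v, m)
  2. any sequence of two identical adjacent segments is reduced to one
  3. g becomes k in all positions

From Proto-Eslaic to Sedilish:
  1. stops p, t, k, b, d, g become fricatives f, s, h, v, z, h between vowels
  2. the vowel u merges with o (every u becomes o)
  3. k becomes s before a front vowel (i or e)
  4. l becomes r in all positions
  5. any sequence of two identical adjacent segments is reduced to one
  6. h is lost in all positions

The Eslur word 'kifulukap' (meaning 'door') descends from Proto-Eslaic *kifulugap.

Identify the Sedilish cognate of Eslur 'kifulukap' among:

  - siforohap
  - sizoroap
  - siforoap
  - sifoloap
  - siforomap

siforoap

Sedilish: *kifulugap
  kifulugap → kifuluhap   [intervocalic lenition]
  kifuluhap → kifolohap   [vowel merger]
  kifolohap → sifolohap   [palatalisation]
  sifolohap → siforohap   [unconditioned shift]
  siforohap (rule 5 does not apply)
  siforohap → siforoap   [h-loss]
  giving Sedilish siforoap.
Among the options, 'siforoap' alone shows every Sedilish change applied in order.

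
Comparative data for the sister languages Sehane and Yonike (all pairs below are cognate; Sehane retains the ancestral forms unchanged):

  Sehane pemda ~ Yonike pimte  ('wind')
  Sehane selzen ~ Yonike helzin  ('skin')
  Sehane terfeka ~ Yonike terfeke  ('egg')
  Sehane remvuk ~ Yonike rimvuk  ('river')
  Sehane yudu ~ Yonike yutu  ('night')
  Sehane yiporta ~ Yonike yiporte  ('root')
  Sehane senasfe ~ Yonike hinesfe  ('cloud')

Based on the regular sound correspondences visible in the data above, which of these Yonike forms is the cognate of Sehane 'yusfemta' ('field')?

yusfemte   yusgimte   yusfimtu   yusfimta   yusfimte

yusfimte

pemda ~ pimte, remvuk ~ rimvuk — Sehane e corresponds to Yonike i after a consonant, before a nasal.
pemda ~ pimte, terfeka ~ terfeke — Sehane a corresponds to Yonike e word-finally.
Applying these to Sehane 'yusfemta':
  yusfemta → yusfimta   (e→i after a consonant, before a nasal)
  yusfimta → yusfimte   (a→e word-finally)
So the Yonike cognate is 'yusfimte'.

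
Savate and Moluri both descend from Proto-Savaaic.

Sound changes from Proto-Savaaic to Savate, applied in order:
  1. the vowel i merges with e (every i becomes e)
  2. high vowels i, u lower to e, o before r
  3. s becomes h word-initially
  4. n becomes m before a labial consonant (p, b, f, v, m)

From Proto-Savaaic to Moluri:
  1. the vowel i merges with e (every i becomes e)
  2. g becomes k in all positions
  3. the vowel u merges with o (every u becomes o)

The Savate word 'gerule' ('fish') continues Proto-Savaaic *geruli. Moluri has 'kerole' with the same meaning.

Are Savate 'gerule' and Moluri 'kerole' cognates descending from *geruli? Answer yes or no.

Derive the expected Moluri reflex of *geruli:
Moluri: *geruli > gerule > kerule > kerole  (by vowel merger, unconditioned shift, vowel merger)
Moluri 'kerole' matches the regular reflex exactly, so the pair is cognate.

yes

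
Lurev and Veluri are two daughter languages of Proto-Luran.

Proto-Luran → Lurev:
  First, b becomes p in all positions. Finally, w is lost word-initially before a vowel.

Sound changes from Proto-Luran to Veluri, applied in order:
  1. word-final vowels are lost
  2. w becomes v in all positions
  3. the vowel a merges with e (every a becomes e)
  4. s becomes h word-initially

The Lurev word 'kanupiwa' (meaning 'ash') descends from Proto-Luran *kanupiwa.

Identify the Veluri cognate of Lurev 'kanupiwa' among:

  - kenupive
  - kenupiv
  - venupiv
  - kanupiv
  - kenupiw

kenupiv

Veluri: *kanupiwa > kanupiw > kanupiv > kenupiv  (by apocope, unconditioned shift, vowel merger)
Among the options, 'kenupiv' alone shows every Veluri change applied in order.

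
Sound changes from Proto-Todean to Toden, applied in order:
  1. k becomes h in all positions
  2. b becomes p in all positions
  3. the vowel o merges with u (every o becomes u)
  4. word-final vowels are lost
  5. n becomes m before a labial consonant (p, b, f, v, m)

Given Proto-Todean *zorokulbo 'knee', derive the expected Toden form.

zuruhulp

Toden: *zorokulbo > zorohulbo > zorohulpo > zuruhulpu > zuruhulp  (by unconditioned shift, unconditioned shift, vowel merger, apocope)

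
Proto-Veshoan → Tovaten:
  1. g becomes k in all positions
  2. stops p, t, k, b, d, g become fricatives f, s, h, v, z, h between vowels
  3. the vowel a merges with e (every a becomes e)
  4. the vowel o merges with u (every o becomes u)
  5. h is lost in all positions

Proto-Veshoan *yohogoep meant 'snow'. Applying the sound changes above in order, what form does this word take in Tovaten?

Tovaten: start from *yohogoep.
  rule 1 (unconditioned shift): yohogoep → yohokoep
  rule 2 (intervocalic lenition): yohokoep → yohohoep
  rule 3: no change — yohohoep
  rule 4 (vowel merger): yohohoep → yuhuhuep
  rule 5 (h-loss): yuhuhuep → yuuuep
  ⇒ Tovaten yuuuep

yuuuep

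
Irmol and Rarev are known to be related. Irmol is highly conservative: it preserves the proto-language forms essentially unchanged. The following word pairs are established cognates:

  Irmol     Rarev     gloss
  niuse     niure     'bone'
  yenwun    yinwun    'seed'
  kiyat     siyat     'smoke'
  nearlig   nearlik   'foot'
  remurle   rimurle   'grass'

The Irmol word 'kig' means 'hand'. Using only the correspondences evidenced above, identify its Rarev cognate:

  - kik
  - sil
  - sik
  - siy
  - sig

kiyat ~ siyat — Irmol k corresponds to Rarev s word-initially before a front vowel.
nearlig ~ nearlik — Irmol g corresponds to Rarev k word-finally.
Applying these to Irmol 'kig':
  kig → sig   (k→s word-initially before a front vowel)
  sig → sik   (g→k word-finally)
So the Rarev cognate is 'sik'.

sik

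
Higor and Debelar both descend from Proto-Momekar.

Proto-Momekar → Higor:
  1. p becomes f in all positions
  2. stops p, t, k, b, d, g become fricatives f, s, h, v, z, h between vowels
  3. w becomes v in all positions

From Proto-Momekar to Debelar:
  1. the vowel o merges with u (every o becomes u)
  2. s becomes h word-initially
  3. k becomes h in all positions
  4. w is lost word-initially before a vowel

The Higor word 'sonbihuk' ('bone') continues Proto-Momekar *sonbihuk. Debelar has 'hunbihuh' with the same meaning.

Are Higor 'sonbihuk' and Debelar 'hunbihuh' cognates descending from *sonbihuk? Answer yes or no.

yes

Derive the expected Debelar reflex of *sonbihuk:
Debelar: *sonbihuk > sunbihuk > hunbihuk > hunbihuh  (by vowel merger, debuccalisation, unconditioned shift)
Debelar 'hunbihuh' matches the regular reflex exactly, so the pair is cognate.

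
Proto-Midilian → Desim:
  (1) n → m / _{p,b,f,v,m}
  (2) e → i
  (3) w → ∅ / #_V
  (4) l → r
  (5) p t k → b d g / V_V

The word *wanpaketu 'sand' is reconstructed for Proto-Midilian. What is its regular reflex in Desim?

Desim: *wanpaketu
  wanpaketu → wampaketu   [nasal place assimilation]
  wampaketu → wampakitu   [vowel merger]
  wampakitu → ampakitu   [glide loss]
  ampakitu (rule 4 does not apply)
  ampakitu → ampagidu   [intervocalic voicing]
  giving Desim ampagidu.

ampagidu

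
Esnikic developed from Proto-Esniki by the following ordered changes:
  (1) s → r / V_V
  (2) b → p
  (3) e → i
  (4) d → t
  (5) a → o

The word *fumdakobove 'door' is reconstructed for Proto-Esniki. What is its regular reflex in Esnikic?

Esnikic: start from *fumdakobove.
  rule 1: no change — fumdakobove
  rule 2 (unconditioned shift): fumdakobove → fumdakopove
  rule 3 (vowel merger): fumdakopove → fumdakopovi
  rule 4 (unconditioned shift): fumdakopovi → fumtakopovi
  rule 5 (vowel merger): fumtakopovi → fumtokopovi
  ⇒ Esnikic fumtokopovi

fumtokopovi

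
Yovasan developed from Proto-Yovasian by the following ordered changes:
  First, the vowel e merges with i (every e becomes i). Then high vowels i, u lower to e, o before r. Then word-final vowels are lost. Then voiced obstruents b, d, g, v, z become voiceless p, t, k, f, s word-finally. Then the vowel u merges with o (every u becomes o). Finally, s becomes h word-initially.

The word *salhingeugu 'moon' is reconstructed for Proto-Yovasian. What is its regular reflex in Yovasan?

Yovasan: *salhingeugu > salhingiugu > salhingiug > salhingiuk > salhingiok > halhingiok  (by vowel merger, apocope, final devoicing, vowel merger, debuccalisation)

halhingiok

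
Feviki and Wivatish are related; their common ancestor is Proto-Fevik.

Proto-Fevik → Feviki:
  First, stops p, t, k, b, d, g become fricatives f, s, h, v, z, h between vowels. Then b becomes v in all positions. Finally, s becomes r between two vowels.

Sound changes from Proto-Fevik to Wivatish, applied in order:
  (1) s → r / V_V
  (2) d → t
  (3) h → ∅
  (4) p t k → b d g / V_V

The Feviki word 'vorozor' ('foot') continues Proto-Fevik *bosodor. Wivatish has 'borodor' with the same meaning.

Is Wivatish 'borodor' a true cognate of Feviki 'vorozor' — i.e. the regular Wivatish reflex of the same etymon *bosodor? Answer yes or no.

Derive the expected Wivatish reflex of *bosodor:
Wivatish: *bosodor > borodor > borotor > borodor  (by rhotacism, unconditioned shift, intervocalic voicing)
Wivatish 'borodor' matches the regular reflex exactly, so the pair is cognate.

yes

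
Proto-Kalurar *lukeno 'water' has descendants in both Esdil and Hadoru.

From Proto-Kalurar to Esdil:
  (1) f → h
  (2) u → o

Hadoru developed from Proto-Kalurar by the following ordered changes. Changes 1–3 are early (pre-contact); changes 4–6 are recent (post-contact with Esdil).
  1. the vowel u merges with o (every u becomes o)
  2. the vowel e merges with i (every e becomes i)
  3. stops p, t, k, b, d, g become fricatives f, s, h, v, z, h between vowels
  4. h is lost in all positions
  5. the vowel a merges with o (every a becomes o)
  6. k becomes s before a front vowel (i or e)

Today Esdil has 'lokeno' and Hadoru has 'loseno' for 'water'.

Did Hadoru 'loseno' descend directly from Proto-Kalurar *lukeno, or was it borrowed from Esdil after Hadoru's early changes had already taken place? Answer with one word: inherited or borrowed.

If inherited, *lukeno would pass through all of Hadoru's changes:
Hadoru: start from *lukeno.
  rule 1 (vowel merger): lukeno → lokeno
  rule 2 (vowel merger): lokeno → lokino
  rule 3 (intervocalic lenition): lokino → lohino
  rule 4 (h-loss): lohino → loino
  rule 5: no change — loino
  rule 6: no change — loino
  ⇒ Hadoru loino
If borrowed from Esdil 'lokeno' after the early changes, it would undergo only the recent ones:
  rule 4 (h-loss): no change (lokeno)
  rule 5 (vowel merger): no change (lokeno)
  rule 6 (palatalisation): lokeno → loseno
  ⇒ as a loan: loseno
Hadoru 'loseno' matches the loan outcome 'loseno', not the inherited 'loino' — it skipped the early Hadoru changes, so it was borrowed from Esdil.

borrowed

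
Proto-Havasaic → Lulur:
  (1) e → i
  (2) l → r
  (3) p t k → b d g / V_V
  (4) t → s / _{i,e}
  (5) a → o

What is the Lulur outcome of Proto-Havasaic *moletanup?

Lulur: *moletanup > molitanup > moritanup > moridanup > moridonup  (by vowel merger, unconditioned shift, intervocalic voicing, vowel merger)

moridonup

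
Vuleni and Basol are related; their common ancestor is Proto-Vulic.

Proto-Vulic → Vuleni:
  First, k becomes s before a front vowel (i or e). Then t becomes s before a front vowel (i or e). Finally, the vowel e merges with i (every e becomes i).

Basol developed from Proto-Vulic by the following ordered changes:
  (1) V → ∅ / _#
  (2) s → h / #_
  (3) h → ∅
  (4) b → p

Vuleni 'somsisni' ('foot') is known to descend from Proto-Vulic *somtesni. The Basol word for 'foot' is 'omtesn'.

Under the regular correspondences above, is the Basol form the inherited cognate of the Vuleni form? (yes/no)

yes

Derive the expected Basol reflex of *somtesni:
Basol: start from *somtesni.
  rule 1 (apocope): somtesni → somtesn
  rule 2 (debuccalisation): somtesn → homtesn
  rule 3 (h-loss): homtesn → omtesn
  rule 4: no change — omtesn
  ⇒ Basol omtesn
Basol 'omtesn' matches the regular reflex exactly, so the pair is cognate.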